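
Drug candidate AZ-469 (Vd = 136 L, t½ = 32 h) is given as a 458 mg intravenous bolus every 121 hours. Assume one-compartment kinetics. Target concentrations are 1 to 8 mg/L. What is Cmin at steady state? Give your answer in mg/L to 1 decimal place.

0.3 mg/L

Over one 121-h interval, 121/32 ≈ 3.7812 half-lives elapse, leaving f ≈ 0.0727 of each dose.
Single-dose peak C₀ = D/Vd = 458/136 ≈ 3.368 mg/L.
Steady-state trough Cmin,ss = C₀·f/(1−f) ≈ 3.368 × 0.0727/0.9273 ≈ 0.264 mg/L.
Trough 0.3 mg/L vs MEC 1 mg/L: subtherapeutic.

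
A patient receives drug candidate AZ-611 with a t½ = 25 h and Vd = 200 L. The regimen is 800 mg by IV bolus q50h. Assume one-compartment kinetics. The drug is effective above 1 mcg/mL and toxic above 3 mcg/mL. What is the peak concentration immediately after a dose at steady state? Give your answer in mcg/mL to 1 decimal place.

The dosing interval is 2 half-lives, so f = 2^(−2) = 0.25.
Accumulation ratio R = 1/(1 − f) = 1/0.75 = 4/3.
Single-dose peak C₀ = D/Vd = 800/200 = 4 mcg/mL.
Steady-state peak Cmax,ss = C₀·R = 4 × 4/3 ≈ 5.333 mcg/mL.
Peak 5.3 mcg/mL vs MTC 3 mcg/mL: exceeds toxic threshold.

5.3 mcg/mL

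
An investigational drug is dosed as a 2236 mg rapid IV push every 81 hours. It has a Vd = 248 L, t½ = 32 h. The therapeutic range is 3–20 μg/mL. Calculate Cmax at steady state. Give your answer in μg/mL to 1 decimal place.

10.9 μg/mL

τ/t½ = 81/32 ≈ 2.5312, so fraction remaining f = (1/2)^(81/32) ≈ 0.1730.
At steady state, accumulation factor R = 1/(1 − e^(−kτ)) ≈ 1.2092.
Single-dose peak C₀ = D/Vd = 2236/248 ≈ 9.016 μg/mL.
Steady-state peak Cmax,ss = C₀·R ≈ 9.016 × 1.2092 ≈ 10.902 μg/mL.
Peak 10.9 μg/mL vs MTC 20 μg/mL: below toxic threshold.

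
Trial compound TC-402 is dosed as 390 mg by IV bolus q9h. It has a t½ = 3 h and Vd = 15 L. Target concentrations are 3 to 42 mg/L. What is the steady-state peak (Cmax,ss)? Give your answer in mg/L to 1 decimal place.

τ = 9 h = 3 half-lives, so f = (1/2)^3 = 0.125.
Accumulation ratio R = 1/(1 − f) = 1/0.875 = 8/7.
Single-dose peak C₀ = D/Vd = 390/15 = 26 mg/L.
Steady-state peak Cmax,ss = C₀·R = 26 × 8/7 ≈ 29.714 mg/L.
Peak 29.7 mg/L vs MTC 42 mg/L: below toxic threshold.

29.7 mg/L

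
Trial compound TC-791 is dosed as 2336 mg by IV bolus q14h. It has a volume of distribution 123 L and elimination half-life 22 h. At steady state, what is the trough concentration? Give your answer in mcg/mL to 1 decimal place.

τ/t½ = 14/22 ≈ 0.63636, so fraction remaining f = (1/2)^(14/22) ≈ 0.6433.
At steady state, accumulation factor R = 1/(1 − e^(−kτ)) ≈ 2.8035.
Single-dose peak C₀ = D/Vd = 2336/123 ≈ 18.992 mcg/mL.
Cmax,ss = C₀/(1 − f) ≈ 18.992/0.3567 ≈ 53.244 mcg/mL.
One interval later, Cmin,ss = Cmax,ss·e^(−kτ) ≈ 53.244 × 0.6433 ≈ 34.252 mcg/mL.

34.3 mcg/mL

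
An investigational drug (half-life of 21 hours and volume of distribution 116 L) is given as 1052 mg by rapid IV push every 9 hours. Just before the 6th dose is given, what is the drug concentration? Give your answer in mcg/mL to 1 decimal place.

f = (1/2)^(τ/t½) = (1/2)^(9/21) ≈ 0.7430.
C₀ = D/Vd = 1052/116 ≈ 9.069 mcg/mL.
Before the 6th dose, 5 doses have been given. Superposition: Cmin = C₀·(f + f² + … + f^5).
≈ 9.069 × (0.7430 + 0.5520 + 0.4102 + 0.3048 + 0.2264) ≈ 9.069 × 2.2364 ≈ 20.282 mcg/mL.

20.3 mcg/mL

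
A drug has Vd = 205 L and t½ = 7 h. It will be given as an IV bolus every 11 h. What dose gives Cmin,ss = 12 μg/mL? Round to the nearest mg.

4851 mg

τ/t½ = 11/7 ≈ 1.5714, so f = (1/2)^(11/7) ≈ 0.336475.
Cmin,ss = (D/Vd)·f/(1−f), so D = Cmin,ss·Vd·(1−f)/f.
D = 12 × 205 × (1−f)/f ≈ 12 × 205 × 1.97199 ≈ 4851.10 mg.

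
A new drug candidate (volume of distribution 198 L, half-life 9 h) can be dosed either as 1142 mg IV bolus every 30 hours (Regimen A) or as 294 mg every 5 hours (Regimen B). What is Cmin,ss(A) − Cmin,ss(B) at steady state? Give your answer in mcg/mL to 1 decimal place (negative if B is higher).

-2.5 mcg/mL

Regimen A: f = (1/2)^(30/9) ≈ 0.0992; Cmin,ss = (1142/198)·f/(1−f) ≈ 0.635 mcg/mL.
Regimen B: f = (1/2)^(5/9) ≈ 0.6804; Cmin,ss = (294/198)·f/(1−f) ≈ 3.161 mcg/mL.
Difference ≈ 0.635 − 3.161 ≈ -2.526 mcg/mL.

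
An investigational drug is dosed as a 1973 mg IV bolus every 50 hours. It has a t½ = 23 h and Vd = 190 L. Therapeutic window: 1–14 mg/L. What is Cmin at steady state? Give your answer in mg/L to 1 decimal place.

3.0 mg/L

Over one 50-h interval, 50/23 ≈ 2.1739 half-lives elapse, leaving f ≈ 0.2216 of each dose.
Single-dose peak C₀ = D/Vd = 1973/190 ≈ 10.384 mg/L.
Steady-state trough Cmin,ss = C₀·f/(1−f) ≈ 10.384 × 0.2216/0.7784 ≈ 2.956 mg/L.
Trough 3.0 mg/L vs MEC 1 mg/L: adequate.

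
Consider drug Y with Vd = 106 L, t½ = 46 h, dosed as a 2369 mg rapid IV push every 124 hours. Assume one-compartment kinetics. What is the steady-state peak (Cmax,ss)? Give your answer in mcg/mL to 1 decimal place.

26.4 mcg/mL

τ/t½ = 124/46 ≈ 2.6957, so fraction remaining f = (1/2)^(124/46) ≈ 0.1544.
At steady state, accumulation factor R = 1/(1 − e^(−kτ)) ≈ 1.1826.
Each bolus raises the concentration by D/Vd = 2369/106 ≈ 22.349 mcg/mL.
Cmax,ss = C₀/(1 − f) ≈ 22.349/0.8456 ≈ 26.430 mcg/mL.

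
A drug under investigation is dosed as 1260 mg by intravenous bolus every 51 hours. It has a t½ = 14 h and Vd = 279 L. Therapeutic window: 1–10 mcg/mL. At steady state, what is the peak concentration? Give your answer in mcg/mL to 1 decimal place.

τ/t½ = 51/14 ≈ 3.6429, so fraction remaining f = (1/2)^(51/14) ≈ 0.0801.
Accumulation ratio R = 1/(1 − f) ≈ 1/0.9199 ≈ 1.0871.
Single-dose peak C₀ = D/Vd = 1260/279 ≈ 4.516 mcg/mL.
Cmax,ss = C₀/(1 − f) ≈ 4.516/0.9199 ≈ 4.909 mcg/mL.
Peak 4.9 mcg/mL vs MTC 10 mcg/mL: below toxic threshold.

4.9 mcg/mL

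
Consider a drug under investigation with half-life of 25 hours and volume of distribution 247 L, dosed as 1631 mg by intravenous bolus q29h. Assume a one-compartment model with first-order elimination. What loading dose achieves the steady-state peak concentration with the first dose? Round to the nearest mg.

f = (1/2)^(29/25) ≈ 0.447513; accumulation ratio R = 1/(1−f) ≈ 1.81000.
Loading dose to hit Cmax,ss on first dose: D_load = D_maint·R ≈ 1631 × 1.81000 ≈ 2952.11 mg.

2952 mg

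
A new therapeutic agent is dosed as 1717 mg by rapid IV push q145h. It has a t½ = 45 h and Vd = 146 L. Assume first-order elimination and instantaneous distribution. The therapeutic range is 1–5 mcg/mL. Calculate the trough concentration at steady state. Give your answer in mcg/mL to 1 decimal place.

k = ln2/t½ = ln2/45 ≈ 0.015403 h⁻¹; fraction remaining f = e^(−kτ) = e^(−0.015403×145) ≈ 0.1072.
At steady state, accumulation factor R = 1/(1 − e^(−kτ)) ≈ 1.1201.
Each bolus raises the concentration by D/Vd = 1717/146 ≈ 11.760 mcg/mL.
Cmax,ss = C₀/(1 − f) ≈ 11.760/0.8928 ≈ 13.172 mcg/mL.
Steady-state trough Cmin,ss = Cmax,ss·f ≈ 13.172 × 0.1072 ≈ 1.412 mcg/mL.
Trough 1.4 mcg/mL vs MEC 1 mcg/mL: adequate.

1.4 mcg/mL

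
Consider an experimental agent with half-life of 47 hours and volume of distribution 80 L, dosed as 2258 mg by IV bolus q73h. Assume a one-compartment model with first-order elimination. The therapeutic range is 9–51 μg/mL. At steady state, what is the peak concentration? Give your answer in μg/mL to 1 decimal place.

42.8 μg/mL

Over one 73-h interval, 73/47 ≈ 1.5532 half-lives elapse, leaving f ≈ 0.3408 of each dose.
Accumulation ratio R = 1/(1 − f) ≈ 1/0.6592 ≈ 1.5170.
Single-dose peak C₀ = D/Vd = 2258/80 ≈ 28.225 μg/mL.
Steady-state peak Cmax,ss = C₀·R ≈ 28.225 × 1.5170 ≈ 42.817 μg/mL.
Peak 42.8 μg/mL vs MTC 51 μg/mL: below toxic threshold.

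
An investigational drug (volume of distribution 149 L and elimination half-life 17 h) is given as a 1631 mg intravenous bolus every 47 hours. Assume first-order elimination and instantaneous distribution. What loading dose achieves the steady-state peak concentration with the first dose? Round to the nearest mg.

1912 mg

f = (1/2)^(47/17) ≈ 0.147143; accumulation ratio R = 1/(1−f) ≈ 1.17253.
Loading dose to hit Cmax,ss on first dose: D_load = D_maint·R ≈ 1631 × 1.17253 ≈ 1912.40 mg.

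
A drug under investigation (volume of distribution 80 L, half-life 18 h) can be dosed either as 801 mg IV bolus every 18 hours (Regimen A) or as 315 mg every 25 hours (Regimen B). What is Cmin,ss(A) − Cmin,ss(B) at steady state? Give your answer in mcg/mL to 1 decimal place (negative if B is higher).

Regimen A: f = (1/2)^(18/18) ≈ 0.5000; Cmin,ss = (801/80)·f/(1−f) ≈ 10.012 mcg/mL.
Regimen B: f = (1/2)^(25/18) ≈ 0.3819; Cmin,ss = (315/80)·f/(1−f) ≈ 2.433 mcg/mL.
Difference ≈ 10.012 − 2.433 ≈ 7.579 mcg/mL.

7.6 mcg/mL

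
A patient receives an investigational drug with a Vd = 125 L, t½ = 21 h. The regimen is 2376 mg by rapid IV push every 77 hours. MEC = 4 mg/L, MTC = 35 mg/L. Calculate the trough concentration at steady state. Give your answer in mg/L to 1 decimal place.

1.6 mg/L

k = ln2/t½ = ln2/21 ≈ 0.033007 h⁻¹; fraction remaining f = e^(−kτ) = e^(−0.033007×77) ≈ 0.0787.
Accumulation ratio R = 1/(1 − f) ≈ 1/0.9213 ≈ 1.0854.
Each bolus raises the concentration by D/Vd = 2376/125 ≈ 19.008 mg/L.
Cmax,ss = C₀/(1 − f) ≈ 19.008/0.9213 ≈ 20.632 mg/L.
One interval later, Cmin,ss = Cmax,ss·e^(−kτ) ≈ 20.632 × 0.0787 ≈ 1.624 mg/L.
Trough 1.6 mg/L vs MEC 4 mg/L: subtherapeutic.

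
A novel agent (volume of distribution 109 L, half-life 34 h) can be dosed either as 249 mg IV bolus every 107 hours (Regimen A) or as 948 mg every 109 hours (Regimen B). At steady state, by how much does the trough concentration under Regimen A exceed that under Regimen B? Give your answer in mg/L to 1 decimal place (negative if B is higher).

-0.8 mg/L

Regimen A: f = (1/2)^(107/34) ≈ 0.1129; Cmin,ss = (249/109)·f/(1−f) ≈ 0.291 mg/L.
Regimen B: f = (1/2)^(109/34) ≈ 0.1084; Cmin,ss = (948/109)·f/(1−f) ≈ 1.057 mg/L.
Difference ≈ 0.291 − 1.057 ≈ -0.766 mg/L.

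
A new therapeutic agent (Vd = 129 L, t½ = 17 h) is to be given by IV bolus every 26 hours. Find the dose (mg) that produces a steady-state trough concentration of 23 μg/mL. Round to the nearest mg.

5598 mg

τ/t½ = 26/17 ≈ 1.5294, so f = (1/2)^(26/17) ≈ 0.346419.
Cmin,ss = (D/Vd)·f/(1−f), so D = Cmin,ss·Vd·(1−f)/f.
D = 23 × 129 × (1−f)/f ≈ 23 × 129 × 1.88668 ≈ 5597.78 mg.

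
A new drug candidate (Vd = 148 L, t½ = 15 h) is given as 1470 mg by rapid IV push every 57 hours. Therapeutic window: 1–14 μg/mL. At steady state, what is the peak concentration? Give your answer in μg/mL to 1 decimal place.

k = ln2/t½ = ln2/15 ≈ 0.046210 h⁻¹; fraction remaining f = e^(−kτ) = e^(−0.046210×57) ≈ 0.0718.
Accumulation ratio R = 1/(1 − f) ≈ 1/0.9282 ≈ 1.0774.
Each bolus raises the concentration by D/Vd = 1470/148 ≈ 9.932 μg/mL.
Steady-state peak Cmax,ss = C₀·R ≈ 9.932 × 1.0774 ≈ 10.701 μg/mL.
Peak 10.7 μg/mL vs MTC 14 μg/mL: below toxic threshold.

10.7 μg/mL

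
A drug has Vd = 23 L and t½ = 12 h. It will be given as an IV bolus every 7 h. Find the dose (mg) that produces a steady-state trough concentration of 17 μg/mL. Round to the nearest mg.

195 mg

τ/t½ = 7/12 ≈ 0.58333, so f = (1/2)^(7/12) ≈ 0.667420.
Cmin,ss = (D/Vd)·f/(1−f), so D = Cmin,ss·Vd·(1−f)/f.
D = 17 × 23 × (1−f)/f ≈ 17 × 23 × 0.49831 ≈ 194.84 mg.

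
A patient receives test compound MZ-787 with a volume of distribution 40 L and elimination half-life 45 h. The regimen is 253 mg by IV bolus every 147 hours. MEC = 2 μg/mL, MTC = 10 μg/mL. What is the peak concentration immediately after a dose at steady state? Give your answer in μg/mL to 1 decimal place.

τ/t½ = 147/45 ≈ 3.2667, so fraction remaining f = (1/2)^(147/45) ≈ 0.1039.
Accumulation ratio R = 1/(1 − f) ≈ 1/0.8961 ≈ 1.1159.
Single-dose peak C₀ = D/Vd = 253/40 ≈ 6.325 μg/mL.
Steady-state peak Cmax,ss = C₀·R ≈ 6.325 × 1.1159 ≈ 7.058 μg/mL.
Peak 7.1 μg/mL vs MTC 10 μg/mL: below toxic threshold.

7.1 μg/mL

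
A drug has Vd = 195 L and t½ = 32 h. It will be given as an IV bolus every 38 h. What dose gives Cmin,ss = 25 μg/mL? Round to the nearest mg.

6228 mg

τ/t½ = 38/32 ≈ 1.1875, so f = (1/2)^(38/32) ≈ 0.439063.
Cmin,ss = (D/Vd)·f/(1−f), so D = Cmin,ss·Vd·(1−f)/f.
D = 25 × 195 × (1−f)/f ≈ 25 × 195 × 1.27758 ≈ 6228.20 mg.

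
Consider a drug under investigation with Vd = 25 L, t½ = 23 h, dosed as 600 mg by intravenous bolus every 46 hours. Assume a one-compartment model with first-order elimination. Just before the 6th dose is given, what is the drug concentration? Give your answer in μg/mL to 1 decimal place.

8.0 μg/mL

f = (1/2)^(τ/t½) = (1/2)^(46/23) ≈ 0.2500.
C₀ = D/Vd = 600/25 ≈ 24.000 μg/mL.
Before the 6th dose, 5 doses have been given. Superposition: Cmin = C₀·(f + f² + … + f^5).
≈ 24.000 × (0.2500 + 0.0625 + 0.0156 + 0.0039 + 0.0010) ≈ 24.000 × 0.3330 ≈ 7.992 μg/mL.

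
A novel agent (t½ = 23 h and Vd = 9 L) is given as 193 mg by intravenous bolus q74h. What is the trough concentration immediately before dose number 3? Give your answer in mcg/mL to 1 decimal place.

2.6 mcg/mL

f = (1/2)^(τ/t½) = (1/2)^(74/23) ≈ 0.1075.
C₀ = D/Vd = 193/9 ≈ 21.444 mcg/mL.
Before the 3rd dose, 2 doses have been given. Superposition: Cmin = C₀·(f + f²).
≈ 21.444 × (0.1075 + 0.0116) ≈ 21.444 × 0.1191 ≈ 2.554 mcg/mL.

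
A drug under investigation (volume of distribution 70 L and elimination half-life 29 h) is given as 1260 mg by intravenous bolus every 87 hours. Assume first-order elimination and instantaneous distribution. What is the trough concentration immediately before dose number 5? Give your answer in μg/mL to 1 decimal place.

f = (1/2)^(τ/t½) = (1/2)^(87/29) ≈ 0.1250.
C₀ = D/Vd = 1260/70 ≈ 18.000 μg/mL.
Before the 5th dose, 4 doses have been given. Superposition: Cmin = C₀·(f + f² + … + f^4).
≈ 18.000 × (0.1250 + 0.0156 + 0.0020 + 0.0002) ≈ 18.000 × 0.1428 ≈ 2.570 μg/mL.

2.6 μg/mL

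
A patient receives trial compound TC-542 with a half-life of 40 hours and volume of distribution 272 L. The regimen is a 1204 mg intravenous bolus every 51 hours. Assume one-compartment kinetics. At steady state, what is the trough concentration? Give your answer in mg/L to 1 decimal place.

3.1 mg/L

k = ln2/t½ = ln2/40 ≈ 0.017329 h⁻¹; fraction remaining f = e^(−kτ) = e^(−0.017329×51) ≈ 0.4132.
Each bolus raises the concentration by D/Vd = 1204/272 ≈ 4.426 mg/L.
Steady-state trough Cmin,ss = C₀·f/(1−f) ≈ 4.426 × 0.4132/0.5868 ≈ 3.117 mg/L.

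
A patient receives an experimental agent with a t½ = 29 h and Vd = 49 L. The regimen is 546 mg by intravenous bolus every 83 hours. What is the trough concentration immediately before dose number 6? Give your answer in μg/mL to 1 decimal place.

f = (1/2)^(τ/t½) = (1/2)^(83/29) ≈ 0.1375.
C₀ = D/Vd = 546/49 ≈ 11.143 μg/mL.
Before the 6th dose, 5 doses have been given. Superposition: Cmin = C₀·(f + f² + … + f^5).
≈ 11.143 × (0.1375 + 0.0189 + 0.0026 + 0.0004 + 0.0000) ≈ 11.143 × 0.1594 ≈ 1.776 μg/mL.

1.8 μg/mL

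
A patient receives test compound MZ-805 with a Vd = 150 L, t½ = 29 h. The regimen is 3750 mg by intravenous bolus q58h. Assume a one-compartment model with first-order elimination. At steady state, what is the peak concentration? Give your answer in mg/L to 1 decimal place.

33.3 mg/L

The dosing interval is 2 half-lives, so f = 2^(−2) = 0.25.
Accumulation ratio R = 1/(1 − f) = 1/0.75 = 4/3.
Single-dose peak C₀ = D/Vd = 3750/150 = 25 mg/L.
Steady-state peak Cmax,ss = C₀·R = 25 × 4/3 ≈ 33.333 mg/L.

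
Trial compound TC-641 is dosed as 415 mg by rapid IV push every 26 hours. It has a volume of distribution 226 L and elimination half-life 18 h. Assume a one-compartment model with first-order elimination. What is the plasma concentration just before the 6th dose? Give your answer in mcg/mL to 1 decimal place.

f = (1/2)^(τ/t½) = (1/2)^(26/18) ≈ 0.3674.
C₀ = D/Vd = 415/226 ≈ 1.836 mcg/mL.
Before the 6th dose, 5 doses have been given. Superposition: Cmin = C₀·(f + f² + … + f^5).
≈ 1.836 × (0.3674 + 0.1350 + 0.0496 + 0.0182 + 0.0067) ≈ 1.836 × 0.5769 ≈ 1.059 mcg/mL.

1.1 mcg/mL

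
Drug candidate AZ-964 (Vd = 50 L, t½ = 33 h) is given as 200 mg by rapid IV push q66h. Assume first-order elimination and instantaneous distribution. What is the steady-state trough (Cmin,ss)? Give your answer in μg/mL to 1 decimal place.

The dosing interval is 2 half-lives, so f = 2^(−2) = 0.25.
At steady state, R = 1/(1 − 0.25) = 4/3.
Single-dose peak C₀ = D/Vd = 200/50 = 4 μg/mL.
Steady-state peak Cmax,ss = C₀·R = 4 × 4/3 ≈ 5.333 μg/mL.
Steady-state trough Cmin,ss = Cmax,ss·f ≈ 5.333 × 0.25 ≈ 1.333 μg/mL.

1.3 μg/mL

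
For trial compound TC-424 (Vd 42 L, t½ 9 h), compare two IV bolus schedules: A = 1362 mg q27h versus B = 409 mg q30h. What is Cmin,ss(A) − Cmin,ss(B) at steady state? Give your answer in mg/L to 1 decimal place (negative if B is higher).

3.6 mg/L

Regimen A: f = (1/2)^(27/9) ≈ 0.1250; Cmin,ss = (1362/42)·f/(1−f) ≈ 4.633 mg/L.
Regimen B: f = (1/2)^(30/9) ≈ 0.0992; Cmin,ss = (409/42)·f/(1−f) ≈ 1.072 mg/L.
Difference ≈ 4.633 − 1.072 ≈ 3.561 mg/L.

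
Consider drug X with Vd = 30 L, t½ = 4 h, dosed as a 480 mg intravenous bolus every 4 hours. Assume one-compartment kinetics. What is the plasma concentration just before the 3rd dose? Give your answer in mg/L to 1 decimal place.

12.0 mg/L

f = (1/2)^(τ/t½) = (1/2)^(4/4) ≈ 0.5000.
C₀ = D/Vd = 480/30 ≈ 16.000 mg/L.
Before the 3rd dose, 2 doses have been given. Superposition: Cmin = C₀·(f + f²).
≈ 16.000 × (0.5000 + 0.2500) ≈ 16.000 × 0.7500 ≈ 12.000 mg/L.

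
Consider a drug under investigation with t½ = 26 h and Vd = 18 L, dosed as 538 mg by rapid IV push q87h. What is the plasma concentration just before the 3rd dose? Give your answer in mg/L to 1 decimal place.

3.2 mg/L

f = (1/2)^(τ/t½) = (1/2)^(87/26) ≈ 0.0983.
C₀ = D/Vd = 538/18 ≈ 29.889 mg/L.
Before the 3rd dose, 2 doses have been given. Superposition: Cmin = C₀·(f + f²).
≈ 29.889 × (0.0983 + 0.0097) ≈ 29.889 × 0.1080 ≈ 3.228 mg/L.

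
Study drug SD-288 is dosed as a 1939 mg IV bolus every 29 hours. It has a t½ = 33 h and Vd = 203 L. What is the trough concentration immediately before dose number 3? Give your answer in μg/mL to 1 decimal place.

f = (1/2)^(τ/t½) = (1/2)^(29/33) ≈ 0.5438.
C₀ = D/Vd = 1939/203 ≈ 9.552 μg/mL.
Before the 3rd dose, 2 doses have been given. Superposition: Cmin = C₀·(f + f²).
≈ 9.552 × (0.5438 + 0.2957) ≈ 9.552 × 0.8395 ≈ 8.019 μg/mL.

8.0 μg/mL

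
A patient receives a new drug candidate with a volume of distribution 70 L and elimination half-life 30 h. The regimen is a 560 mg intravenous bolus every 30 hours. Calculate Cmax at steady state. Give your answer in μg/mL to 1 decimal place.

The dosing interval is 1 half-life, so f = 2^(−1) = 0.5.
Accumulation ratio R = 1/(1 − f) = 1/0.5 = 2/1.
Single-dose peak C₀ = D/Vd = 560/70 = 8 μg/mL.
Steady-state peak Cmax,ss = C₀·R = 8 × 2/1 ≈ 16.000 μg/mL.

16.0 μg/mL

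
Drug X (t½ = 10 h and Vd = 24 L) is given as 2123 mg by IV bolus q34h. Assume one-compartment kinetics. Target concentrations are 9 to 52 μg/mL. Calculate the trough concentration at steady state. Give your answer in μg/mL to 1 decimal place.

k = ln2/t½ = ln2/10 ≈ 0.069315 h⁻¹; fraction remaining f = e^(−kτ) = e^(−0.069315×34) ≈ 0.0947.
Accumulation ratio R = 1/(1 − f) ≈ 1/0.9053 ≈ 1.1046.
Each bolus raises the concentration by D/Vd = 2123/24 ≈ 88.458 μg/mL.
Steady-state peak Cmax,ss = C₀·R ≈ 88.458 × 1.1046 ≈ 97.711 μg/mL.
Steady-state trough Cmin,ss = Cmax,ss·f ≈ 97.711 × 0.0947 ≈ 9.253 μg/mL.
Trough 9.3 μg/mL vs MEC 9 μg/mL: adequate.

9.3 μg/mL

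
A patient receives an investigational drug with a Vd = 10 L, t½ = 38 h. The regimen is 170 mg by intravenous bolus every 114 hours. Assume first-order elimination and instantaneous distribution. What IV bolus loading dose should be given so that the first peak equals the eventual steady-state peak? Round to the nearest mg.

f = (1/2)^(114/38) ≈ 0.125000; accumulation ratio R = 1/(1−f) ≈ 1.14286.
Loading dose to hit Cmax,ss on first dose: D_load = D_maint·R ≈ 170 × 1.14286 ≈ 194.29 mg.

194 mg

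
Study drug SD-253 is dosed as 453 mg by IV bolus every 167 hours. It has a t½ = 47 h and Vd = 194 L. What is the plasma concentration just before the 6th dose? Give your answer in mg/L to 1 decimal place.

0.2 mg/L

f = (1/2)^(τ/t½) = (1/2)^(167/47) ≈ 0.0852.
C₀ = D/Vd = 453/194 ≈ 2.335 mg/L.
Before the 6th dose, 5 doses have been given. Superposition: Cmin = C₀·(f + f² + … + f^5).
≈ 2.335 × (0.0852 + 0.0073 + 0.0006 + 0.0001 + 0.0000) ≈ 2.335 × 0.0932 ≈ 0.218 mg/L.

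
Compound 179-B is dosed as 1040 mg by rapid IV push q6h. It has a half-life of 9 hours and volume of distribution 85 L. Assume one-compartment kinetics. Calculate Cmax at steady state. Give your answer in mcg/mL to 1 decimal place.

τ/t½ = 6/9 ≈ 0.66667, so fraction remaining f = (1/2)^(6/9) ≈ 0.6300.
Accumulation ratio R = 1/(1 − f) ≈ 1/0.3700 ≈ 2.7027.
Single-dose peak C₀ = D/Vd = 1040/85 ≈ 12.235 mcg/mL.
Steady-state peak Cmax,ss = C₀·R ≈ 12.235 × 2.7027 ≈ 33.068 mcg/mL.

33.1 mcg/mL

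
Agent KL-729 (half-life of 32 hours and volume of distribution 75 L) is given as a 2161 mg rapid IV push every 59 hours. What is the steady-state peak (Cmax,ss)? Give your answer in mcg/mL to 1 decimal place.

39.9 mcg/mL

k = ln2/t½ = ln2/32 ≈ 0.021661 h⁻¹; fraction remaining f = e^(−kτ) = e^(−0.021661×59) ≈ 0.2786.
Accumulation ratio R = 1/(1 − f) ≈ 1/0.7214 ≈ 1.3862.
Single-dose peak C₀ = D/Vd = 2161/75 ≈ 28.813 mcg/mL.
Cmax,ss = C₀/(1 − f) ≈ 28.813/0.7214 ≈ 39.940 mcg/mL.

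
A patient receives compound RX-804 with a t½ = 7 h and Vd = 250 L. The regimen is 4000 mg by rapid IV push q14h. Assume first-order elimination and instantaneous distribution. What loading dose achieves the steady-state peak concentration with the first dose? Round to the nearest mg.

f = (1/2)^(14/7) ≈ 0.250000; accumulation ratio R = 1/(1−f) ≈ 1.33333.
Loading dose to hit Cmax,ss on first dose: D_load = D_maint·R ≈ 4000 × 1.33333 ≈ 5333.32 mg.

5333 mg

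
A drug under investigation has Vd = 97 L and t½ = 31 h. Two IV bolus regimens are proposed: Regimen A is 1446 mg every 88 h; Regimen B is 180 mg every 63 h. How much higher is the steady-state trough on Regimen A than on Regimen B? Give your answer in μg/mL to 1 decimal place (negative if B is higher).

Regimen A: f = (1/2)^(88/31) ≈ 0.1398; Cmin,ss = (1446/97)·f/(1−f) ≈ 2.423 μg/mL.
Regimen B: f = (1/2)^(63/31) ≈ 0.2445; Cmin,ss = (180/97)·f/(1−f) ≈ 0.601 μg/mL.
Difference ≈ 2.423 − 0.601 ≈ 1.822 μg/mL.

1.8 μg/mL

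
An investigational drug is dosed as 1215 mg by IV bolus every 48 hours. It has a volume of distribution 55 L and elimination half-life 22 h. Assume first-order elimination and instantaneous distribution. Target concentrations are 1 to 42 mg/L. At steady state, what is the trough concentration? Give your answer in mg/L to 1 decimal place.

k = ln2/t½ = ln2/22 ≈ 0.031507 h⁻¹; fraction remaining f = e^(−kτ) = e^(−0.031507×48) ≈ 0.2204.
Accumulation ratio R = 1/(1 − f) ≈ 1/0.7796 ≈ 1.2827.
Each bolus raises the concentration by D/Vd = 1215/55 ≈ 22.091 mg/L.
Cmax,ss = C₀/(1 − f) ≈ 22.091/0.7796 ≈ 28.336 mg/L.
One interval later, Cmin,ss = Cmax,ss·e^(−kτ) ≈ 28.336 × 0.2204 ≈ 6.245 mg/L.
Trough 6.2 mg/L vs MEC 1 mg/L: adequate.

6.2 mg/L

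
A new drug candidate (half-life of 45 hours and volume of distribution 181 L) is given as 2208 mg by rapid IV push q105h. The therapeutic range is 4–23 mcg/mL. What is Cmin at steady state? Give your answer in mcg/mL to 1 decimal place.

Over one 105-h interval, 105/45 ≈ 2.3333 half-lives elapse, leaving f ≈ 0.1984 of each dose.
Accumulation ratio R = 1/(1 − f) ≈ 1/0.8016 ≈ 1.2475.
Each bolus raises the concentration by D/Vd = 2208/181 ≈ 12.199 mcg/mL.
Cmax,ss = C₀/(1 − f) ≈ 12.199/0.8016 ≈ 15.218 mcg/mL.
Steady-state trough Cmin,ss = Cmax,ss·f ≈ 15.218 × 0.1984 ≈ 3.019 mcg/mL.
Trough 3.0 mcg/mL vs MEC 4 mcg/mL: subtherapeutic.

3.0 mcg/mL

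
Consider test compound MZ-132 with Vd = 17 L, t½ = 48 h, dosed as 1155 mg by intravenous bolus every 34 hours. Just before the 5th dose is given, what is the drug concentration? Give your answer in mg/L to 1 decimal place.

92.1 mg/L

f = (1/2)^(τ/t½) = (1/2)^(34/48) ≈ 0.6120.
C₀ = D/Vd = 1155/17 ≈ 67.941 mg/L.
Before the 5th dose, 4 doses have been given. Superposition: Cmin = C₀·(f + f² + … + f^4).
≈ 67.941 × (0.6120 + 0.3745 + 0.2292 + 0.1403) ≈ 67.941 × 1.3560 ≈ 92.128 mg/L.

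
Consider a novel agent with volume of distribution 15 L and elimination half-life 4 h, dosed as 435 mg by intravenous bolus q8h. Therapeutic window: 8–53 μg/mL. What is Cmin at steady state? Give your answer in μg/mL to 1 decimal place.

9.7 μg/mL

The dosing interval is 2 half-lives, so f = 2^(−2) = 0.25.
Accumulation ratio R = 1/(1 − f) = 1/0.75 = 4/3.
Single-dose peak C₀ = D/Vd = 435/15 = 29 μg/mL.
Steady-state peak Cmax,ss = C₀·R = 29 × 4/3 ≈ 38.667 μg/mL.
Steady-state trough Cmin,ss = Cmax,ss·f ≈ 38.667 × 0.25 ≈ 9.667 μg/mL.
Trough 9.7 μg/mL vs MEC 8 μg/mL: adequate.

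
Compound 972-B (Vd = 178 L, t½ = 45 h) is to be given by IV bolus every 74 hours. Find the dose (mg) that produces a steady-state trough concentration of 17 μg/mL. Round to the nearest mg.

τ/t½ = 74/45 ≈ 1.6444, so f = (1/2)^(74/45) ≈ 0.319870.
Cmin,ss = (D/Vd)·f/(1−f), so D = Cmin,ss·Vd·(1−f)/f.
D = 17 × 178 × (1−f)/f ≈ 17 × 178 × 2.12627 ≈ 6434.09 mg.

6434 mg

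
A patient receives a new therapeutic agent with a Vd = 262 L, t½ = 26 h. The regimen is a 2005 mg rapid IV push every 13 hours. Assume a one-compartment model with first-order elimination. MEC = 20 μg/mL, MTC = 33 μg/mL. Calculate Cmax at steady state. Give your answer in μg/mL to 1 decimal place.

τ/t½ = 13/26 ≈ 0.5, so fraction remaining f = (1/2)^(13/26) ≈ 0.7071.
Accumulation ratio R = 1/(1 − f) ≈ 1/0.2929 ≈ 3.4141.
Single-dose peak C₀ = D/Vd = 2005/262 ≈ 7.653 μg/mL.
Cmax,ss = C₀/(1 − f) ≈ 7.653/0.2929 ≈ 26.128 μg/mL.
Peak 26.1 μg/mL vs MTC 33 μg/mL: below toxic threshold.

26.1 μg/mL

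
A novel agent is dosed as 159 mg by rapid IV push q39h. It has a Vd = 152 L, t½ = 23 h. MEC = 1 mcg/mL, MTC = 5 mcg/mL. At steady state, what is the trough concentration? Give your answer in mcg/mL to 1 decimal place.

0.5 mcg/mL

Over one 39-h interval, 39/23 ≈ 1.6957 half-lives elapse, leaving f ≈ 0.3087 of each dose.
Single-dose peak C₀ = D/Vd = 159/152 ≈ 1.046 mcg/mL.
Steady-state trough Cmin,ss = C₀·f/(1−f) ≈ 1.046 × 0.3087/0.6913 ≈ 0.467 mcg/mL.
Trough 0.5 mcg/mL vs MEC 1 mcg/mL: subtherapeutic.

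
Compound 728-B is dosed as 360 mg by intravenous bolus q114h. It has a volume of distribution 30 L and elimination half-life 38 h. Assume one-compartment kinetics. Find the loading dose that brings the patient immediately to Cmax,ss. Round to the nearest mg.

411 mg

f = (1/2)^(114/38) ≈ 0.125000; accumulation ratio R = 1/(1−f) ≈ 1.14286.
Loading dose to hit Cmax,ss on first dose: D_load = D_maint·R ≈ 360 × 1.14286 ≈ 411.43 mg.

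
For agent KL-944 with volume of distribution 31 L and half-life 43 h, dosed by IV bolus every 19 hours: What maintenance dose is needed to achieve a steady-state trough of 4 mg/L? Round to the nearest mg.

τ/t½ = 19/43 ≈ 0.44186, so f = (1/2)^(19/43) ≈ 0.736185.
Cmin,ss = (D/Vd)·f/(1−f), so D = Cmin,ss·Vd·(1−f)/f.
D = 4 × 31 × (1−f)/f ≈ 4 × 31 × 0.35835 ≈ 44.44 mg.

44 mg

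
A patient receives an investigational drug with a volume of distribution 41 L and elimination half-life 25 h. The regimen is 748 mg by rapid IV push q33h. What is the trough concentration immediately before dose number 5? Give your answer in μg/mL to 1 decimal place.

11.9 μg/mL

f = (1/2)^(τ/t½) = (1/2)^(33/25) ≈ 0.4005.
C₀ = D/Vd = 748/41 ≈ 18.244 μg/mL.
Before the 5th dose, 4 doses have been given. Superposition: Cmin = C₀·(f + f² + … + f^4).
≈ 18.244 × (0.4005 + 0.1604 + 0.0642 + 0.0257) ≈ 18.244 × 0.6508 ≈ 11.873 μg/mL.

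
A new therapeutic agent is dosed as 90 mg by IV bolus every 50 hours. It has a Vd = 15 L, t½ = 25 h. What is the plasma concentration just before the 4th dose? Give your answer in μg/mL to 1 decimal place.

2.0 μg/mL

f = (1/2)^(τ/t½) = (1/2)^(50/25) ≈ 0.2500.
C₀ = D/Vd = 90/15 ≈ 6.000 μg/mL.
Before the 4th dose, 3 doses have been given. Superposition: Cmin = C₀·(f + f² + … + f^3).
≈ 6.000 × (0.2500 + 0.0625 + 0.0156) ≈ 6.000 × 0.3281 ≈ 1.969 μg/mL.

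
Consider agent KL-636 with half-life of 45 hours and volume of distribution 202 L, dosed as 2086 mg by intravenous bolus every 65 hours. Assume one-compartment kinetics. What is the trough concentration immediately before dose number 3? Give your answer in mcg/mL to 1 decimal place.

5.2 mcg/mL

f = (1/2)^(τ/t½) = (1/2)^(65/45) ≈ 0.3674.
C₀ = D/Vd = 2086/202 ≈ 10.327 mcg/mL.
Before the 3rd dose, 2 doses have been given. Superposition: Cmin = C₀·(f + f²).
≈ 10.327 × (0.3674 + 0.1350) ≈ 10.327 × 0.5024 ≈ 5.188 mcg/mL.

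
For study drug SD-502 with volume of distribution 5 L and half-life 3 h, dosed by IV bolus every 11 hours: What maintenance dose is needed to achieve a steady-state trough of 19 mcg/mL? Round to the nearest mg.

1111 mg

τ/t½ = 11/3 ≈ 3.6667, so f = (1/2)^(11/3) ≈ 0.078745.
Cmin,ss = (D/Vd)·f/(1−f), so D = Cmin,ss·Vd·(1−f)/f.
D = 19 × 5 × (1−f)/f ≈ 19 × 5 × 11.69922 ≈ 1111.43 mg.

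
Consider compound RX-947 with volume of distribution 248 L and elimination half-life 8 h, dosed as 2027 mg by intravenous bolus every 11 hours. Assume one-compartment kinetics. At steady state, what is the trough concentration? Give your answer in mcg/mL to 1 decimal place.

5.1 mcg/mL

Over one 11-h interval, 11/8 ≈ 1.375 half-lives elapse, leaving f ≈ 0.3856 of each dose.
Accumulation ratio R = 1/(1 − f) ≈ 1/0.6144 ≈ 1.6276.
Each bolus raises the concentration by D/Vd = 2027/248 ≈ 8.173 mcg/mL.
Steady-state peak Cmax,ss = C₀·R ≈ 8.173 × 1.6276 ≈ 13.302 mcg/mL.
One interval later, Cmin,ss = Cmax,ss·e^(−kτ) ≈ 13.302 × 0.3856 ≈ 5.129 mcg/mL.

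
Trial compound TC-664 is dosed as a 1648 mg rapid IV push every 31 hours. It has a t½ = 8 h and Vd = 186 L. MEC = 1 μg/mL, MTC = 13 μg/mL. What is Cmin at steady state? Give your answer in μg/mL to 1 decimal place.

0.6 μg/mL

k = ln2/t½ = ln2/8 ≈ 0.086643 h⁻¹; fraction remaining f = e^(−kτ) = e^(−0.086643×31) ≈ 0.0682.
Accumulation ratio R = 1/(1 − f) ≈ 1/0.9318 ≈ 1.0732.
Single-dose peak C₀ = D/Vd = 1648/186 ≈ 8.860 μg/mL.
Steady-state peak Cmax,ss = C₀·R ≈ 8.860 × 1.0732 ≈ 9.509 μg/mL.
Steady-state trough Cmin,ss = Cmax,ss·f ≈ 9.509 × 0.0682 ≈ 0.649 μg/mL.
Trough 0.6 μg/mL vs MEC 1 μg/mL: subtherapeutic.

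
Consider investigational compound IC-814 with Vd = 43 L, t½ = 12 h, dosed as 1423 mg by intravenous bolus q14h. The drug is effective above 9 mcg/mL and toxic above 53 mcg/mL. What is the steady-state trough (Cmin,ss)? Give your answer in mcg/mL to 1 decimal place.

26.6 mcg/mL

τ/t½ = 14/12 ≈ 1.1667, so fraction remaining f = (1/2)^(14/12) ≈ 0.4454.
Single-dose peak C₀ = D/Vd = 1423/43 ≈ 33.093 mcg/mL.
Steady-state trough Cmin,ss = C₀·f/(1−f) ≈ 33.093 × 0.4454/0.5546 ≈ 26.577 mcg/mL.
Trough 26.6 mcg/mL vs MEC 9 mcg/mL: adequate.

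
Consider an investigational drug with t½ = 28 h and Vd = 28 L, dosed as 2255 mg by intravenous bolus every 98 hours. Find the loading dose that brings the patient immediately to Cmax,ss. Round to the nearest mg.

f = (1/2)^(98/28) ≈ 0.088388; accumulation ratio R = 1/(1−f) ≈ 1.09696.
Loading dose to hit Cmax,ss on first dose: D_load = D_maint·R ≈ 2255 × 1.09696 ≈ 2473.64 mg.

2474 mg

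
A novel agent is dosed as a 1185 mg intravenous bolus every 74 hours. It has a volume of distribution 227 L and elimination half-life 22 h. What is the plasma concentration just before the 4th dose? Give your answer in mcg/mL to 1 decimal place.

f = (1/2)^(τ/t½) = (1/2)^(74/22) ≈ 0.0972.
C₀ = D/Vd = 1185/227 ≈ 5.220 mcg/mL.
Before the 4th dose, 3 doses have been given. Superposition: Cmin = C₀·(f + f² + … + f^3).
≈ 5.220 × (0.0972 + 0.0094 + 0.0009) ≈ 5.220 × 0.1075 ≈ 0.561 mcg/mL.

0.6 mcg/mL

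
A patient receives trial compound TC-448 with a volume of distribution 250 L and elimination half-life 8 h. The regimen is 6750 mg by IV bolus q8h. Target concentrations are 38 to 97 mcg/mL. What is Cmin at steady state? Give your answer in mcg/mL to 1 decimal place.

27.0 mcg/mL

τ = 8 h = 1 half-life, so f = (1/2)^1 = 0.5.
Accumulation ratio R = 1/(1 − f) = 1/0.5 = 2/1.
Single-dose peak C₀ = D/Vd = 6750/250 = 27 mcg/mL.
Steady-state peak Cmax,ss = C₀·R = 27 × 2/1 ≈ 54.000 mcg/mL.
Steady-state trough Cmin,ss = Cmax,ss·f ≈ 54.000 × 0.5 ≈ 27.000 mcg/mL.
Trough 27.0 mcg/mL vs MEC 38 mcg/mL: subtherapeutic.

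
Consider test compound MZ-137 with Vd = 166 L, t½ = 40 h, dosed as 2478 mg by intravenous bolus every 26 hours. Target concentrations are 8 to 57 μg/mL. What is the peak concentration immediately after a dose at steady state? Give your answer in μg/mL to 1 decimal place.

41.2 μg/mL

Over one 26-h interval, 26/40 ≈ 0.65 half-lives elapse, leaving f ≈ 0.6373 of each dose.
Accumulation ratio R = 1/(1 − f) ≈ 1/0.3627 ≈ 2.7571.
Each bolus raises the concentration by D/Vd = 2478/166 ≈ 14.928 μg/mL.
Steady-state peak Cmax,ss = C₀·R ≈ 14.928 × 2.7571 ≈ 41.158 μg/mL.
Peak 41.2 μg/mL vs MTC 57 μg/mL: below toxic threshold.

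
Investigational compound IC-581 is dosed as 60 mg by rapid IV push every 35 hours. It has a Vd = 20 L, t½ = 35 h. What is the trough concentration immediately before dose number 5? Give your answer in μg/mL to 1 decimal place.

2.8 μg/mL

f = (1/2)^(τ/t½) = (1/2)^(35/35) ≈ 0.5000.
C₀ = D/Vd = 60/20 ≈ 3.000 μg/mL.
Before the 5th dose, 4 doses have been given. Superposition: Cmin = C₀·(f + f² + … + f^4).
≈ 3.000 × (0.5000 + 0.2500 + 0.1250 + 0.0625) ≈ 3.000 × 0.9375 ≈ 2.812 μg/mL.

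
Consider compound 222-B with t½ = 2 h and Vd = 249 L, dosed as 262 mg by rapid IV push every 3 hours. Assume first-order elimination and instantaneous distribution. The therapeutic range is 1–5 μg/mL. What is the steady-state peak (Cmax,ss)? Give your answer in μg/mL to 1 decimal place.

τ/t½ = 3/2 ≈ 1.5, so fraction remaining f = (1/2)^(3/2) ≈ 0.3536.
At steady state, accumulation factor R = 1/(1 − e^(−kτ)) ≈ 1.5470.
Single-dose peak C₀ = D/Vd = 262/249 ≈ 1.052 μg/mL.
Steady-state peak Cmax,ss = C₀·R ≈ 1.052 × 1.5470 ≈ 1.627 μg/mL.
Peak 1.6 μg/mL vs MTC 5 μg/mL: below toxic threshold.

1.6 μg/mL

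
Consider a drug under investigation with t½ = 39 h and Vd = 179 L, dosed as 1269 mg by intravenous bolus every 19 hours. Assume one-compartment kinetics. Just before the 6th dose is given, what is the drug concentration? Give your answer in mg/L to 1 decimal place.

f = (1/2)^(τ/t½) = (1/2)^(19/39) ≈ 0.7134.
C₀ = D/Vd = 1269/179 ≈ 7.089 mg/L.
Before the 6th dose, 5 doses have been given. Superposition: Cmin = C₀·(f + f² + … + f^5).
≈ 7.089 × (0.7134 + 0.5089 + 0.3631 + 0.2590 + 0.1848) ≈ 7.089 × 2.0292 ≈ 14.385 mg/L.

14.4 mg/L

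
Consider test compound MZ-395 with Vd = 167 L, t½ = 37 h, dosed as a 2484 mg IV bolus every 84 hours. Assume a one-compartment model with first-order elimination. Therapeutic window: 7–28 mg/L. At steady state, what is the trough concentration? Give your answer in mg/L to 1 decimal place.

3.9 mg/L

τ/t½ = 84/37 ≈ 2.2703, so fraction remaining f = (1/2)^(84/37) ≈ 0.2073.
Each bolus raises the concentration by D/Vd = 2484/167 ≈ 14.874 mg/L.
Steady-state trough Cmin,ss = C₀·f/(1−f) ≈ 14.874 × 0.2073/0.7927 ≈ 3.890 mg/L.
Trough 3.9 mg/L vs MEC 7 mg/L: subtherapeutic.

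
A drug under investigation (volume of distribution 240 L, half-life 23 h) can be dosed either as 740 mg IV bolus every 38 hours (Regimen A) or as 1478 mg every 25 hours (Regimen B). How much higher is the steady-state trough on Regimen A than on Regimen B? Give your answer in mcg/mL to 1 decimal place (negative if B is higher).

Regimen A: f = (1/2)^(38/23) ≈ 0.3182; Cmin,ss = (740/240)·f/(1−f) ≈ 1.439 mcg/mL.
Regimen B: f = (1/2)^(25/23) ≈ 0.4708; Cmin,ss = (1478/240)·f/(1−f) ≈ 5.479 mcg/mL.
Difference ≈ 1.439 − 5.479 ≈ -4.040 mcg/mL.

-4.0 mcg/mL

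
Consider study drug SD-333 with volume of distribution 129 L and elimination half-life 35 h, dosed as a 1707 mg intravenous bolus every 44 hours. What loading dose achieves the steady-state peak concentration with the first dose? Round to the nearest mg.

f = (1/2)^(44/35) ≈ 0.418372; accumulation ratio R = 1/(1−f) ≈ 1.71931.
Loading dose to hit Cmax,ss on first dose: D_load = D_maint·R ≈ 1707 × 1.71931 ≈ 2934.86 mg.

2935 mg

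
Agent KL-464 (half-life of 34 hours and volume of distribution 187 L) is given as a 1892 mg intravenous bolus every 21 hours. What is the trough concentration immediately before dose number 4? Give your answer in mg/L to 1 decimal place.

13.7 mg/L

f = (1/2)^(τ/t½) = (1/2)^(21/34) ≈ 0.6517.
C₀ = D/Vd = 1892/187 ≈ 10.118 mg/L.
Before the 4th dose, 3 doses have been given. Superposition: Cmin = C₀·(f + f² + … + f^3).
≈ 10.118 × (0.6517 + 0.4247 + 0.2768) ≈ 10.118 × 1.3532 ≈ 13.692 mg/L.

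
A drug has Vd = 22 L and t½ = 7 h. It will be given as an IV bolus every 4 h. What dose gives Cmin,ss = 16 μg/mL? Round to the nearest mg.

τ/t½ = 4/7 ≈ 0.57143, so f = (1/2)^(4/7) ≈ 0.672950.
Cmin,ss = (D/Vd)·f/(1−f), so D = Cmin,ss·Vd·(1−f)/f.
D = 16 × 22 × (1−f)/f ≈ 16 × 22 × 0.48599 ≈ 171.07 mg.

171 mg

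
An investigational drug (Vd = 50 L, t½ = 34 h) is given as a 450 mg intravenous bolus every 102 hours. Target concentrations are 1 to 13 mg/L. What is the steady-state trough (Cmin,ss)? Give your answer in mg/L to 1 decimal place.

τ = 102 h = 3 half-lives, so f = (1/2)^3 = 0.125.
Accumulation ratio R = 1/(1 − f) = 1/0.875 = 8/7.
Single-dose peak C₀ = D/Vd = 450/50 = 9 mg/L.
Steady-state peak Cmax,ss = C₀·R = 9 × 8/7 ≈ 10.286 mg/L.
Steady-state trough Cmin,ss = Cmax,ss·f ≈ 10.286 × 0.125 ≈ 1.286 mg/L.
Trough 1.3 mg/L vs MEC 1 mg/L: adequate.

1.3 mg/L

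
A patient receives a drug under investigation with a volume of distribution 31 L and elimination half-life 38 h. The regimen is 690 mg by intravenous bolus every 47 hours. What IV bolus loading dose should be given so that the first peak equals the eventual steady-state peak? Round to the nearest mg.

1199 mg

f = (1/2)^(47/38) ≈ 0.424300; accumulation ratio R = 1/(1−f) ≈ 1.73702.
Loading dose to hit Cmax,ss on first dose: D_load = D_maint·R ≈ 690 × 1.73702 ≈ 1198.54 mg.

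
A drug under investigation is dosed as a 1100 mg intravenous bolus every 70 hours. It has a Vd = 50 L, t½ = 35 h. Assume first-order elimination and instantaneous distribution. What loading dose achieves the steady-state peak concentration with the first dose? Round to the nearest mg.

1467 mg

f = (1/2)^(70/35) ≈ 0.250000; accumulation ratio R = 1/(1−f) ≈ 1.33333.
Loading dose to hit Cmax,ss on first dose: D_load = D_maint·R ≈ 1100 × 1.33333 ≈ 1466.66 mg.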